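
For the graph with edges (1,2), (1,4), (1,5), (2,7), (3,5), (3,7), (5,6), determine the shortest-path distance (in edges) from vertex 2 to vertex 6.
3 (path: 2 -> 1 -> 5 -> 6, 3 edges)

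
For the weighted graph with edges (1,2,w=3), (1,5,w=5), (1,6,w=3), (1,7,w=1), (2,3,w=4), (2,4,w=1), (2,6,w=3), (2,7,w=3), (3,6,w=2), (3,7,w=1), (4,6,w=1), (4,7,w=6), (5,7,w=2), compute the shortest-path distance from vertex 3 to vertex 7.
1 (path: 3 -> 7; weights 1 = 1)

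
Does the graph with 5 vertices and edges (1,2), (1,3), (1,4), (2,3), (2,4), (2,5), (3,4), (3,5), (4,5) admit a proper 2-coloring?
No (odd cycle of length 3: 3 -> 1 -> 2 -> 3)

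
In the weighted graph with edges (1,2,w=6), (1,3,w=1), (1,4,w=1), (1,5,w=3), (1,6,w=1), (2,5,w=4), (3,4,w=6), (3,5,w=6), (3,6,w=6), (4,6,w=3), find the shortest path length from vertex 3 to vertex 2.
7 (path: 3 -> 1 -> 2; weights 1 + 6 = 7)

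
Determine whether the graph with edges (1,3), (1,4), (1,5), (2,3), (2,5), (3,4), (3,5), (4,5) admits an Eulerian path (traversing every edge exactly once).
Yes (the graph is connected and exactly 2 vertices have odd degree: {1, 4}; any Eulerian path must start and end at those)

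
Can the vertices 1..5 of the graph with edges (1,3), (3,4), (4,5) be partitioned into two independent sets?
Yes. Partition: {1, 2, 4}, {3, 5}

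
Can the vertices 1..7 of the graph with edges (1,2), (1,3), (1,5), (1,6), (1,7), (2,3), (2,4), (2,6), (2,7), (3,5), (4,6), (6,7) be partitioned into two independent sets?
No (odd cycle of length 3: 2 -> 1 -> 3 -> 2)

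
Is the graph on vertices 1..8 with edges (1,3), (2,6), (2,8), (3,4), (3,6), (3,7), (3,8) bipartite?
Yes. Partition: {1, 4, 5, 6, 7, 8}, {2, 3}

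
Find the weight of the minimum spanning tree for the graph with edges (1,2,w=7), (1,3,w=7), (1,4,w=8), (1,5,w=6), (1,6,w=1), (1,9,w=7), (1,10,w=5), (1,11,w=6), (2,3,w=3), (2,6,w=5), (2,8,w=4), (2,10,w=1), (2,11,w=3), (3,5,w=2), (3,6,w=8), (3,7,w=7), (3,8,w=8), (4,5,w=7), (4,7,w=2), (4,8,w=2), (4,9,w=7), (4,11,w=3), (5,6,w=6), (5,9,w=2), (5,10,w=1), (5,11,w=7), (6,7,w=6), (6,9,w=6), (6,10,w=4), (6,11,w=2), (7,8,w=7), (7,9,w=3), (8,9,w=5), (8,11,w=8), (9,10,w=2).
19 (MST edges: (1,6,w=1), (2,10,w=1), (2,11,w=3), (3,5,w=2), (4,7,w=2), (4,8,w=2), (4,11,w=3), (5,9,w=2), (5,10,w=1), (6,11,w=2); sum of weights 1 + 1 + 3 + 2 + 2 + 2 + 3 + 2 + 1 + 2 = 19)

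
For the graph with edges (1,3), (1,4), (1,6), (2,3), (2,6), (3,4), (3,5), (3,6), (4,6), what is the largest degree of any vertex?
5 (attained at vertex 3)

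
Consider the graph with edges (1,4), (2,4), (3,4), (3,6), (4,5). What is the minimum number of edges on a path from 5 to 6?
3 (path: 5 -> 4 -> 3 -> 6, 3 edges)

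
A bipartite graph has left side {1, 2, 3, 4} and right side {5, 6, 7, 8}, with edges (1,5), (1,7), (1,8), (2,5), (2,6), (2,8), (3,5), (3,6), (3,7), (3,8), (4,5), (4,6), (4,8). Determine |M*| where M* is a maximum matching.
4 (matching: (1,8), (2,6), (3,7), (4,5); upper bound min(|L|,|R|) = min(4,4) = 4)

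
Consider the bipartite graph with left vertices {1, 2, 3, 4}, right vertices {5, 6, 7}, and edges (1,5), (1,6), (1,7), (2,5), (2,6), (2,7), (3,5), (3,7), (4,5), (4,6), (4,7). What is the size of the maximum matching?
3 (matching: (1,7), (2,6), (3,5); upper bound min(|L|,|R|) = min(4,3) = 3)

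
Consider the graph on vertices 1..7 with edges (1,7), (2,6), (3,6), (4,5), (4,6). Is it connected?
No, it has 2 components: {1, 7}, {2, 3, 4, 5, 6}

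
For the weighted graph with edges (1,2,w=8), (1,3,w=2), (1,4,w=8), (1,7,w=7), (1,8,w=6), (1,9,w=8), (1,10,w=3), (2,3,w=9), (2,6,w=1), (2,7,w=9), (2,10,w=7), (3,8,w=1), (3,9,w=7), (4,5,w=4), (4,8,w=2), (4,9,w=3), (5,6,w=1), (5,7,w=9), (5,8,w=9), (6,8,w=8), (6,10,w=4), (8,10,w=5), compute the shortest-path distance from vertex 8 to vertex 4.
2 (path: 8 -> 4; weights 2 = 2)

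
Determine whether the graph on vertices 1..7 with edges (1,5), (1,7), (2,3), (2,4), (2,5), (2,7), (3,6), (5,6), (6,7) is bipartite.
Yes. Partition: {1, 2, 6}, {3, 4, 5, 7}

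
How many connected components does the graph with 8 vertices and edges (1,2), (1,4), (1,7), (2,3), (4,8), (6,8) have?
2 (components: {1, 2, 3, 4, 6, 7, 8}, {5})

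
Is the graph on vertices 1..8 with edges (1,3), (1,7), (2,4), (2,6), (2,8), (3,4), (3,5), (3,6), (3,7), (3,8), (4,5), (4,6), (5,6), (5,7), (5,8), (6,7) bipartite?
No (odd cycle of length 3: 7 -> 1 -> 3 -> 7)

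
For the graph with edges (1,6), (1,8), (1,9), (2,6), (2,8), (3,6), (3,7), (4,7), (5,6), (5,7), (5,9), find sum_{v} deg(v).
22 (handshake: sum of degrees = 2|E| = 2 x 11 = 22)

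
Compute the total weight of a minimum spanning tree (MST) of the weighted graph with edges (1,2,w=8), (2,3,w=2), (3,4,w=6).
16 (MST edges: (1,2,w=8), (2,3,w=2), (3,4,w=6); sum of weights 8 + 2 + 6 = 16)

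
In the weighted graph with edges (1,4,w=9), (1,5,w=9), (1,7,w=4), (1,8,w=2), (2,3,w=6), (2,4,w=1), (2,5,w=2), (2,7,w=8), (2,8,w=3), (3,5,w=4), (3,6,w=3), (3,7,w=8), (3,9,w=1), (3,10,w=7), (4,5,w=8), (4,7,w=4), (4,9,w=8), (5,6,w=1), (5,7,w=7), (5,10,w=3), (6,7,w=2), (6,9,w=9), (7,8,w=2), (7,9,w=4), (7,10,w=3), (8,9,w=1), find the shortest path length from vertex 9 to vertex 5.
5 (path: 9 -> 3 -> 5; weights 1 + 4 = 5)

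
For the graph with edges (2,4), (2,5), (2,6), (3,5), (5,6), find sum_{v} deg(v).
10 (handshake: sum of degrees = 2|E| = 2 x 5 = 10)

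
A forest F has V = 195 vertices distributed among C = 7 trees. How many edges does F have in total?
188 (Each of the 7 component trees on V_i vertices has V_i - 1 edges; summing gives V - C = 195 - 7 = 188)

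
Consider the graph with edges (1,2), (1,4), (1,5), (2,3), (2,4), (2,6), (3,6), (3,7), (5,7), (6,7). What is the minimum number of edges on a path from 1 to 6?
2 (path: 1 -> 2 -> 6, 2 edges)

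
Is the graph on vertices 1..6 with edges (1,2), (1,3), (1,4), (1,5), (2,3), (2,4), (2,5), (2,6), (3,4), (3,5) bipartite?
No (odd cycle of length 3: 4 -> 1 -> 3 -> 4)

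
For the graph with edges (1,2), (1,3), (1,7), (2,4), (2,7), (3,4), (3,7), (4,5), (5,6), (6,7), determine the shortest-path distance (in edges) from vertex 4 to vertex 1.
2 (path: 4 -> 3 -> 1, 2 edges)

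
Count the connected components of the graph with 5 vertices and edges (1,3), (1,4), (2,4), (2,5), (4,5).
1 (components: {1, 2, 3, 4, 5})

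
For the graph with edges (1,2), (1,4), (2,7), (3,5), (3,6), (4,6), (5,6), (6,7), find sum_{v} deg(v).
16 (handshake: sum of degrees = 2|E| = 2 x 8 = 16)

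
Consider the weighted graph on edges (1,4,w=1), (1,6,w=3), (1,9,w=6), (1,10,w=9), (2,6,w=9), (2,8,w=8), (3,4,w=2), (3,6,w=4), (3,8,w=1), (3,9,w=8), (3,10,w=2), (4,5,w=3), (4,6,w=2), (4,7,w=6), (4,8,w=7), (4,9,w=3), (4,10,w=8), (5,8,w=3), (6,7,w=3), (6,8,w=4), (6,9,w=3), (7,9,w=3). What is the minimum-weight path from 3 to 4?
2 (path: 3 -> 4; weights 2 = 2)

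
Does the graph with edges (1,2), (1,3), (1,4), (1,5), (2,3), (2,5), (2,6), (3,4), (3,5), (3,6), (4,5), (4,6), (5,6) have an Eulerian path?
Yes (the graph is connected and exactly 2 vertices have odd degree: {3, 5}; any Eulerian path must start and end at those)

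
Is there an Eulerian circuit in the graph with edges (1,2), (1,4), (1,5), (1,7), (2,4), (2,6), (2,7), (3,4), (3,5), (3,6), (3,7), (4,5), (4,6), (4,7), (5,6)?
Yes (the graph is connected and all 7 vertices have even degree)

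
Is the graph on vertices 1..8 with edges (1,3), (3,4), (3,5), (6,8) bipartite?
Yes. Partition: {1, 2, 4, 5, 6, 7}, {3, 8}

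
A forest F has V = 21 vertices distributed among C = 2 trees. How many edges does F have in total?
19 (Each of the 2 component trees on V_i vertices has V_i - 1 edges; summing gives V - C = 21 - 2 = 19)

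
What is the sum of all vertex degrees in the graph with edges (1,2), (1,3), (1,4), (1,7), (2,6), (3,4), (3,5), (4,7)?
16 (handshake: sum of degrees = 2|E| = 2 x 8 = 16)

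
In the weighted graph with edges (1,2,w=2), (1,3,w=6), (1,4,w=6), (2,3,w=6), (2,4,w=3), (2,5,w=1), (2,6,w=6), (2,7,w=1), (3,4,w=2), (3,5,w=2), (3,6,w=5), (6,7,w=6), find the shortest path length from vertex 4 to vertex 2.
3 (path: 4 -> 2; weights 3 = 3)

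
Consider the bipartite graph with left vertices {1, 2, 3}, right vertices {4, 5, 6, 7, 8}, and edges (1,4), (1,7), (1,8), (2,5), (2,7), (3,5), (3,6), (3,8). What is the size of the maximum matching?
3 (matching: (1,8), (2,7), (3,6); upper bound min(|L|,|R|) = min(3,5) = 3)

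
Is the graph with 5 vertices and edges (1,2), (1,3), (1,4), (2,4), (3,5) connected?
Yes (BFS from 1 visits [1, 2, 3, 4, 5] — all 5 vertices reached)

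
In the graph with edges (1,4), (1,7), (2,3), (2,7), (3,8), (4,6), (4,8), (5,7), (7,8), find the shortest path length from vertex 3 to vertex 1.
3 (path: 3 -> 2 -> 7 -> 1, 3 edges)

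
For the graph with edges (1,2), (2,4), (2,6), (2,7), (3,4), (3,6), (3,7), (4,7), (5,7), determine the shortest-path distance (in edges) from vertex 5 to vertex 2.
2 (path: 5 -> 7 -> 2, 2 edges)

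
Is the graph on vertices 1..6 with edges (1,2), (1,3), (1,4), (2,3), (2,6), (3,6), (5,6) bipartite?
No (odd cycle of length 3: 3 -> 1 -> 2 -> 3)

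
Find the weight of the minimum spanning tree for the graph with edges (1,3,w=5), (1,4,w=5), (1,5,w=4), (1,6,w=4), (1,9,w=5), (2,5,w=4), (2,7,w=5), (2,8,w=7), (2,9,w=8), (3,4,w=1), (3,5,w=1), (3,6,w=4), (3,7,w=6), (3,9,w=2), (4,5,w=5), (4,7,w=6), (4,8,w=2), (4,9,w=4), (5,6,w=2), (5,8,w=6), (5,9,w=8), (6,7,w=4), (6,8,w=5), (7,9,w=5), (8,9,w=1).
19 (MST edges: (1,6,w=4), (2,5,w=4), (3,4,w=1), (3,5,w=1), (3,9,w=2), (5,6,w=2), (6,7,w=4), (8,9,w=1); sum of weights 4 + 4 + 1 + 1 + 2 + 2 + 4 + 1 = 19)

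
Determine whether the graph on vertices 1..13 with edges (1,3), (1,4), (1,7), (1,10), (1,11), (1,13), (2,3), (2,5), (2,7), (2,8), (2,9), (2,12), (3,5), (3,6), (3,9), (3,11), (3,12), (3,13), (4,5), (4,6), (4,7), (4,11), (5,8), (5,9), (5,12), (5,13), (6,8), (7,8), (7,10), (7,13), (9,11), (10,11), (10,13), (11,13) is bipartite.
No (odd cycle of length 3: 3 -> 1 -> 11 -> 3)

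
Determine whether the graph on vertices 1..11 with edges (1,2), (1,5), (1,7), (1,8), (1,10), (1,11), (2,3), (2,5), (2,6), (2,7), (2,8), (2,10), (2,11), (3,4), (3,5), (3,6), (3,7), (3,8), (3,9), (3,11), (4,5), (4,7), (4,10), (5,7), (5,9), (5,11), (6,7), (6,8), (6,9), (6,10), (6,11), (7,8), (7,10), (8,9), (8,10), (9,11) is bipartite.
No (odd cycle of length 3: 5 -> 1 -> 2 -> 5)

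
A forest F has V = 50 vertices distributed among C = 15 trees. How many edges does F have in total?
35 (Each of the 15 component trees on V_i vertices has V_i - 1 edges; summing gives V - C = 50 - 15 = 35)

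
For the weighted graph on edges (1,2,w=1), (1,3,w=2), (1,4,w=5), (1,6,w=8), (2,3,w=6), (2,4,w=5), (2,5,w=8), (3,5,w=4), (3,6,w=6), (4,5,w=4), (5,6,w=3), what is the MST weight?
14 (MST edges: (1,2,w=1), (1,3,w=2), (3,5,w=4), (4,5,w=4), (5,6,w=3); sum of weights 1 + 2 + 4 + 4 + 3 = 14)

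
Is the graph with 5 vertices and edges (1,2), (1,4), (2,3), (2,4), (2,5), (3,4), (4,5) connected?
Yes (BFS from 1 visits [1, 2, 4, 3, 5] — all 5 vertices reached)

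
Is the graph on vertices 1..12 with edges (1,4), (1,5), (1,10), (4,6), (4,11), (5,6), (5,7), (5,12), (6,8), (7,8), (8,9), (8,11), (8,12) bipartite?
Yes. Partition: {1, 2, 3, 6, 7, 9, 11, 12}, {4, 5, 8, 10}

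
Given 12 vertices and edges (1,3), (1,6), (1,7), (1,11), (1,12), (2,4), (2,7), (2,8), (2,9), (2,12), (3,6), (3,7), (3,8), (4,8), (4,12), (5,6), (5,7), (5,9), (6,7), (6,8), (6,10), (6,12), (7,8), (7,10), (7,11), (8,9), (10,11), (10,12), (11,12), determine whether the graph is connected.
Yes (BFS from 1 visits [1, 3, 6, 7, 11, 12, 8, 5, 10, 2, 4, 9] — all 12 vertices reached)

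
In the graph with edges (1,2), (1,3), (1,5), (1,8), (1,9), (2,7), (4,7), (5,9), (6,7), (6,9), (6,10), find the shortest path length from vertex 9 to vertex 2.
2 (path: 9 -> 1 -> 2, 2 edges)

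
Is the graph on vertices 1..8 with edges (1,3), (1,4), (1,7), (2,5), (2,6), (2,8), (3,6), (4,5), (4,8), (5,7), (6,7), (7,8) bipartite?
Yes. Partition: {1, 5, 6, 8}, {2, 3, 4, 7}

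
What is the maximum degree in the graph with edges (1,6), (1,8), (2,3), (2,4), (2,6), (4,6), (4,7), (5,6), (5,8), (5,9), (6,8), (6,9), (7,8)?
6 (attained at vertex 6)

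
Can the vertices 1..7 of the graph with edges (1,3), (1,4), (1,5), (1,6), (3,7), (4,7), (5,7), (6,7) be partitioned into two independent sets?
Yes. Partition: {1, 2, 7}, {3, 4, 5, 6}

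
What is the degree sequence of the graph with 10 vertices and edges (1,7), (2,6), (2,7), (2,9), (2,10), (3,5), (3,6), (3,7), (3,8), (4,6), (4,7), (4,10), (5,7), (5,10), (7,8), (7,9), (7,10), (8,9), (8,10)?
[8, 5, 4, 4, 4, 3, 3, 3, 3, 1] (degrees: deg(1)=1, deg(2)=4, deg(3)=4, deg(4)=3, deg(5)=3, deg(6)=3, deg(7)=8, deg(8)=4, deg(9)=3, deg(10)=5)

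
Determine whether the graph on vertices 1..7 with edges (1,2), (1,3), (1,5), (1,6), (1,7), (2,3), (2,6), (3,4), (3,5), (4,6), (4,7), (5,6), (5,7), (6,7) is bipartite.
No (odd cycle of length 3: 2 -> 1 -> 6 -> 2)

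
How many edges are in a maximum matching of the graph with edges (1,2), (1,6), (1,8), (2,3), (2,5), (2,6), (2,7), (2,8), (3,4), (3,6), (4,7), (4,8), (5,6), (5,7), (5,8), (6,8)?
4 (matching: (1,6), (2,8), (3,4), (5,7); upper bound floor(n/2) = floor(8/2) = 4)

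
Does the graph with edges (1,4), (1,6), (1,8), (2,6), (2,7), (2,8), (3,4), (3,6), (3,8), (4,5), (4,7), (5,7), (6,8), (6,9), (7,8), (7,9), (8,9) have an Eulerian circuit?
No (6 vertices have odd degree: {1, 2, 3, 6, 7, 9}; Eulerian circuit requires 0)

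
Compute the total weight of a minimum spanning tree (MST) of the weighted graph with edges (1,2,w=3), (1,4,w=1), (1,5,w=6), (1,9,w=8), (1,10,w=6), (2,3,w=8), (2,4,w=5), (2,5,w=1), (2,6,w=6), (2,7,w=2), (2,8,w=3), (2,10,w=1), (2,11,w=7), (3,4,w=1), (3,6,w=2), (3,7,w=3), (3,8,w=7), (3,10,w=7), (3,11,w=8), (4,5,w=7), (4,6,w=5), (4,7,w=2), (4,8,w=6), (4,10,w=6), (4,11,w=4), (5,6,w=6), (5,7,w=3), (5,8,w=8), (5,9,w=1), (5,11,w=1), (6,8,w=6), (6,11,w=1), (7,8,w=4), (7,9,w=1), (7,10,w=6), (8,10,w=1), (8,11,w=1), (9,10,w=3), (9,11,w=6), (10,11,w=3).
11 (MST edges: (1,4,w=1), (2,5,w=1), (2,10,w=1), (3,4,w=1), (3,6,w=2), (5,9,w=1), (5,11,w=1), (6,11,w=1), (7,9,w=1), (8,10,w=1); sum of weights 1 + 1 + 1 + 1 + 2 + 1 + 1 + 1 + 1 + 1 = 11)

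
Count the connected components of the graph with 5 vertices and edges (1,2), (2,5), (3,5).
2 (components: {1, 2, 3, 5}, {4})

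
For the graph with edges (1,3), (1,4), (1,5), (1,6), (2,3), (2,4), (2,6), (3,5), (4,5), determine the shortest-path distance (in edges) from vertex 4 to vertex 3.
2 (path: 4 -> 1 -> 3, 2 edges)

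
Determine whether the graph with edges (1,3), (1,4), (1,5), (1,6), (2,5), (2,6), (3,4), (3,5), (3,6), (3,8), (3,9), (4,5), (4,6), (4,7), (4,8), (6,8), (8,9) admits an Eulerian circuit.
No (2 vertices have odd degree: {6, 7}; Eulerian circuit requires 0)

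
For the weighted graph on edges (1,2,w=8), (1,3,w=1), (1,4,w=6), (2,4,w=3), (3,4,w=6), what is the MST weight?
10 (MST edges: (1,3,w=1), (1,4,w=6), (2,4,w=3); sum of weights 1 + 6 + 3 = 10)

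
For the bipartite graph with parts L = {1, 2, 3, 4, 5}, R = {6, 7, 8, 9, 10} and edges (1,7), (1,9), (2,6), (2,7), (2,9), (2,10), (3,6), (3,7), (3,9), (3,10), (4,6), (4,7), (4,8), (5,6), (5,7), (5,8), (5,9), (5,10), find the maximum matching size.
5 (matching: (1,9), (2,10), (3,7), (4,8), (5,6); upper bound min(|L|,|R|) = min(5,5) = 5)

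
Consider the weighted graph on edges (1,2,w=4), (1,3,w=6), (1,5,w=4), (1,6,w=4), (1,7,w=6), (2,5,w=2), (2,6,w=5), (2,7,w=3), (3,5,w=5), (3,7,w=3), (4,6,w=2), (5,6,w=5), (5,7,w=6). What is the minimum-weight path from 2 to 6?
5 (path: 2 -> 6; weights 5 = 5)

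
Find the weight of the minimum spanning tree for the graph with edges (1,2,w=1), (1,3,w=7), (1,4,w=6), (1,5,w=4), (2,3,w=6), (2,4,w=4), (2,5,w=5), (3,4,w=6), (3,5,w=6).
15 (MST edges: (1,2,w=1), (1,5,w=4), (2,3,w=6), (2,4,w=4); sum of weights 1 + 4 + 6 + 4 = 15)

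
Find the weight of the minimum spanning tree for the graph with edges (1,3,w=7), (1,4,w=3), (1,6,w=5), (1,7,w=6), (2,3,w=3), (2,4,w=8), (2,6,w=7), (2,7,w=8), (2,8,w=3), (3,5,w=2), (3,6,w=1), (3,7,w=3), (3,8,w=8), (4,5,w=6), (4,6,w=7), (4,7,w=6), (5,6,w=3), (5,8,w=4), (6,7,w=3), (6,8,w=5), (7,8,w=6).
20 (MST edges: (1,4,w=3), (1,6,w=5), (2,3,w=3), (2,8,w=3), (3,5,w=2), (3,6,w=1), (3,7,w=3); sum of weights 3 + 5 + 3 + 3 + 2 + 1 + 3 = 20)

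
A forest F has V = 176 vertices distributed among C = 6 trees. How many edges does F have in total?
170 (Each of the 6 component trees on V_i vertices has V_i - 1 edges; summing gives V - C = 176 - 6 = 170)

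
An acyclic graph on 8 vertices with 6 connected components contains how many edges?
2 (Each of the 6 component trees on V_i vertices has V_i - 1 edges; summing gives V - C = 8 - 6 = 2)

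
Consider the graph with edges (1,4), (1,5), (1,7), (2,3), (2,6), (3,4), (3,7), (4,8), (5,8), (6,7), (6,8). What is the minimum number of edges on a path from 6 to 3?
2 (path: 6 -> 7 -> 3, 2 edges)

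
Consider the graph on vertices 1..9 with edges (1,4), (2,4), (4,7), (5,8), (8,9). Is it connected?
No, it has 4 components: {1, 2, 4, 7}, {3}, {5, 8, 9}, {6}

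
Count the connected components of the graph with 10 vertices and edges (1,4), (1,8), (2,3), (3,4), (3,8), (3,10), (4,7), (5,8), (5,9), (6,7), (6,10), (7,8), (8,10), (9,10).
1 (components: {1, 2, 3, 4, 5, 6, 7, 8, 9, 10})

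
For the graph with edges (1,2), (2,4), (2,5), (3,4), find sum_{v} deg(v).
8 (handshake: sum of degrees = 2|E| = 2 x 4 = 8)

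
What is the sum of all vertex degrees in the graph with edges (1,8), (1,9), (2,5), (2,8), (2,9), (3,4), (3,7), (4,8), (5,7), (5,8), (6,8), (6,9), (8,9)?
26 (handshake: sum of degrees = 2|E| = 2 x 13 = 26)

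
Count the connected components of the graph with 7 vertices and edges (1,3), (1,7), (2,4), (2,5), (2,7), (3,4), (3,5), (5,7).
2 (components: {1, 2, 3, 4, 5, 7}, {6})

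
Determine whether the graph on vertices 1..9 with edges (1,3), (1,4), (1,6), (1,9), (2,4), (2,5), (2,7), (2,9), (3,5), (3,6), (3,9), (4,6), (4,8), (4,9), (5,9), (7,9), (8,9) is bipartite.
No (odd cycle of length 3: 9 -> 1 -> 3 -> 9)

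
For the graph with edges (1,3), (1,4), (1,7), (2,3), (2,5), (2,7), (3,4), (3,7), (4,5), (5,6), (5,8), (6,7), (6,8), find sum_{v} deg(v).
26 (handshake: sum of degrees = 2|E| = 2 x 13 = 26)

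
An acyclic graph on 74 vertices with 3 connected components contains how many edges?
71 (Each of the 3 component trees on V_i vertices has V_i - 1 edges; summing gives V - C = 74 - 3 = 71)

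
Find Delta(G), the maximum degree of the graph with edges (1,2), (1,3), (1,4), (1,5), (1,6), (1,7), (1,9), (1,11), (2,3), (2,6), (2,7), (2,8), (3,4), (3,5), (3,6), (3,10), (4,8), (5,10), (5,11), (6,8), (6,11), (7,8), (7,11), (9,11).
8 (attained at vertex 1)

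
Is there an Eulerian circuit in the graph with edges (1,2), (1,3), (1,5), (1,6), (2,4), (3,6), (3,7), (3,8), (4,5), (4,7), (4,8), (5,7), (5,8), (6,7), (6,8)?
Yes (the graph is connected and all 8 vertices have even degree)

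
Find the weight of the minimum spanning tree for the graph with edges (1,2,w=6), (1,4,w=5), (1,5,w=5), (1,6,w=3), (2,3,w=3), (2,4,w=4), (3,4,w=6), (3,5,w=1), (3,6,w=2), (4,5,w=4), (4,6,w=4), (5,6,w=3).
13 (MST edges: (1,6,w=3), (2,3,w=3), (2,4,w=4), (3,5,w=1), (3,6,w=2); sum of weights 3 + 3 + 4 + 1 + 2 = 13)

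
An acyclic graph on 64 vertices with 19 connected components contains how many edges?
45 (Each of the 19 component trees on V_i vertices has V_i - 1 edges; summing gives V - C = 64 - 19 = 45)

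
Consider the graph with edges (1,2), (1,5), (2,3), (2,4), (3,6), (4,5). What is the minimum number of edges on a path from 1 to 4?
2 (path: 1 -> 2 -> 4, 2 edges)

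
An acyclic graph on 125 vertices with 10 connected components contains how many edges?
115 (Each of the 10 component trees on V_i vertices has V_i - 1 edges; summing gives V - C = 125 - 10 = 115)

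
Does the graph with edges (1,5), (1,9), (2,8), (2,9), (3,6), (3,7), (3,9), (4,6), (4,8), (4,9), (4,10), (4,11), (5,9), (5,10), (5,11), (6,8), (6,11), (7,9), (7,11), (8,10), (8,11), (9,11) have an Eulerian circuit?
No (6 vertices have odd degree: {3, 4, 7, 8, 9, 10}; Eulerian circuit requires 0)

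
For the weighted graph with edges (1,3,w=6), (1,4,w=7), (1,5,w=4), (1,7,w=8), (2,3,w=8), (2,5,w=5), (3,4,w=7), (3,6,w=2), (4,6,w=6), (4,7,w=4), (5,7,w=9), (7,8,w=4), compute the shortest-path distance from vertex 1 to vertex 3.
6 (path: 1 -> 3; weights 6 = 6)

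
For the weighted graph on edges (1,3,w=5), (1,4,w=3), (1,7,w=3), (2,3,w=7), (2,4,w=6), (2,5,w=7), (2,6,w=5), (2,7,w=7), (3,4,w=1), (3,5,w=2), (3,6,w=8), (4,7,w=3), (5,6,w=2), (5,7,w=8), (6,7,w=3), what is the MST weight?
16 (MST edges: (1,4,w=3), (1,7,w=3), (2,6,w=5), (3,4,w=1), (3,5,w=2), (5,6,w=2); sum of weights 3 + 3 + 5 + 1 + 2 + 2 = 16)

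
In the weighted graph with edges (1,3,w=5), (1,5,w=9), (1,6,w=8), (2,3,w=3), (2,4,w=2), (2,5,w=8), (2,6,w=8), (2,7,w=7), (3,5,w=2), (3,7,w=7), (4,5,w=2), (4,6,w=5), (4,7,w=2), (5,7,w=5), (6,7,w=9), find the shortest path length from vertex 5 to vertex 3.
2 (path: 5 -> 3; weights 2 = 2)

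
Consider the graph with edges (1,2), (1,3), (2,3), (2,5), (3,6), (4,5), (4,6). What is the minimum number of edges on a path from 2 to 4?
2 (path: 2 -> 5 -> 4, 2 edges)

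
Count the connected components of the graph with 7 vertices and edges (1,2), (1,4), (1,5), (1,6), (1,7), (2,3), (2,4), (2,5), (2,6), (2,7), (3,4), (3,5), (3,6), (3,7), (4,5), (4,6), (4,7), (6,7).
1 (components: {1, 2, 3, 4, 5, 6, 7})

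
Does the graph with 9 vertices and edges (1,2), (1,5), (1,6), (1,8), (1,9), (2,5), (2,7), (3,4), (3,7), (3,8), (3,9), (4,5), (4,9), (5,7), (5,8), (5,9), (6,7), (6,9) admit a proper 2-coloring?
No (odd cycle of length 3: 5 -> 1 -> 2 -> 5)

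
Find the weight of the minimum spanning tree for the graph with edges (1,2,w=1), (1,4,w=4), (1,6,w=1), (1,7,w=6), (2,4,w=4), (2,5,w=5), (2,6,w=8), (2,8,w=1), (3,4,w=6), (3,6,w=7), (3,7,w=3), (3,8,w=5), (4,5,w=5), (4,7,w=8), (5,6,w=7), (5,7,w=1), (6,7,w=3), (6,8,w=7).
14 (MST edges: (1,2,w=1), (1,4,w=4), (1,6,w=1), (2,8,w=1), (3,7,w=3), (5,7,w=1), (6,7,w=3); sum of weights 1 + 4 + 1 + 1 + 3 + 1 + 3 = 14)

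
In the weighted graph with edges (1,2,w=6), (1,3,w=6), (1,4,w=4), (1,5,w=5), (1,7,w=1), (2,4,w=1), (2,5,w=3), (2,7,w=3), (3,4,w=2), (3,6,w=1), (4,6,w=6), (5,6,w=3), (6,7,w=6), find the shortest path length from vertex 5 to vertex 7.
6 (path: 5 -> 2 -> 7; weights 3 + 3 = 6)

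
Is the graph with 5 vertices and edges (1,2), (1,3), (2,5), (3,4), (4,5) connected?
Yes (BFS from 1 visits [1, 2, 3, 5, 4] — all 5 vertices reached)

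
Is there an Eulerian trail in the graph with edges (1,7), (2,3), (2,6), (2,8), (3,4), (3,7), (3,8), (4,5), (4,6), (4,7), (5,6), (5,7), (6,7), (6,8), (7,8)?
No (4 vertices have odd degree: {1, 2, 5, 6}; Eulerian path requires 0 or 2)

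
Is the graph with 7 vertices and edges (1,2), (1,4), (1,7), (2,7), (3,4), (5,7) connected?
No, it has 2 components: {1, 2, 3, 4, 5, 7}, {6}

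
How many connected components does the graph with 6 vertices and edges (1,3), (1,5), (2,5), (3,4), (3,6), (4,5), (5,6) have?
1 (components: {1, 2, 3, 4, 5, 6})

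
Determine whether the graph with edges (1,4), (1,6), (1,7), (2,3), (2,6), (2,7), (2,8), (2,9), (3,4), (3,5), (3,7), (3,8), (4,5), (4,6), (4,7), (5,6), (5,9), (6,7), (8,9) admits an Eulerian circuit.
No (8 vertices have odd degree: {1, 2, 3, 4, 6, 7, 8, 9}; Eulerian circuit requires 0)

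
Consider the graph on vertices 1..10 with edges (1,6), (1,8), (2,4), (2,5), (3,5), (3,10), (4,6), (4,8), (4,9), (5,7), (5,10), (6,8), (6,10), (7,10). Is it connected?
Yes (BFS from 1 visits [1, 6, 8, 4, 10, 2, 9, 3, 5, 7] — all 10 vertices reached)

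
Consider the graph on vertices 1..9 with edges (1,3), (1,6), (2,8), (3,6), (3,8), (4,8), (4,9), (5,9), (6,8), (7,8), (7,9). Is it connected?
Yes (BFS from 1 visits [1, 3, 6, 8, 2, 4, 7, 9, 5] — all 9 vertices reached)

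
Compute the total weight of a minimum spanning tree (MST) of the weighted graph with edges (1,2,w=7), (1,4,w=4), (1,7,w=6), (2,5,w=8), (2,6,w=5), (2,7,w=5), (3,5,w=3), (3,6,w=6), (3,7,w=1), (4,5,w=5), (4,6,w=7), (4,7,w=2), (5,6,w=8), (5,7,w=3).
20 (MST edges: (1,4,w=4), (2,6,w=5), (2,7,w=5), (3,5,w=3), (3,7,w=1), (4,7,w=2); sum of weights 4 + 5 + 5 + 3 + 1 + 2 = 20)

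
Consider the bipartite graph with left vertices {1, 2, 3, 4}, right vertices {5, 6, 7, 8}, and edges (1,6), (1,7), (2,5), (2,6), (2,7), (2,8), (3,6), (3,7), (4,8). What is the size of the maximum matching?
4 (matching: (1,7), (2,5), (3,6), (4,8); upper bound min(|L|,|R|) = min(4,4) = 4)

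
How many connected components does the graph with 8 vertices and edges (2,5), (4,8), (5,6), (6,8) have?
4 (components: {1}, {2, 4, 5, 6, 8}, {3}, {7})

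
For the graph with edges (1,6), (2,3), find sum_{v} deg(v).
4 (handshake: sum of degrees = 2|E| = 2 x 2 = 4)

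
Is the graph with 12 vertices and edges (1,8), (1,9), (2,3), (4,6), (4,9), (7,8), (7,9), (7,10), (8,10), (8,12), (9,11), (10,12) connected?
No, it has 3 components: {1, 4, 6, 7, 8, 9, 10, 11, 12}, {2, 3}, {5}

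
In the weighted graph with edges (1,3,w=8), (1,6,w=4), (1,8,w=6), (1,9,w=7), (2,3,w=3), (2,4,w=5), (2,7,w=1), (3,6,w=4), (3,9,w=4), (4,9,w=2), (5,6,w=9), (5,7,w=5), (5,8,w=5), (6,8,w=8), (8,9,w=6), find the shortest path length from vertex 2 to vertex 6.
7 (path: 2 -> 3 -> 6; weights 3 + 4 = 7)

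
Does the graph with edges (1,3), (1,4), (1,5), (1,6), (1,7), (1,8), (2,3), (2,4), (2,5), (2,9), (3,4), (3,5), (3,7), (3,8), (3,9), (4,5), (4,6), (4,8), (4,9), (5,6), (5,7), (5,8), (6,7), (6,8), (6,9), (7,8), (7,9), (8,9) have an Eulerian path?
No (4 vertices have odd degree: {3, 4, 5, 8}; Eulerian path requires 0 or 2)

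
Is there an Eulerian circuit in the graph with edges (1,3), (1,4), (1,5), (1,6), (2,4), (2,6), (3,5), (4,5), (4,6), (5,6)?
Yes (the graph is connected and all 6 vertices have even degree)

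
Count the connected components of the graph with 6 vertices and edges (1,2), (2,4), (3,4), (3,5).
2 (components: {1, 2, 3, 4, 5}, {6})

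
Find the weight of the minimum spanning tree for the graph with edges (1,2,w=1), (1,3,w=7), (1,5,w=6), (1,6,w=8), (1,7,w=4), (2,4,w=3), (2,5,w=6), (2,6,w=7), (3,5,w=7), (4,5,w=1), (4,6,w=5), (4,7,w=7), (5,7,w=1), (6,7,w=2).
15 (MST edges: (1,2,w=1), (1,3,w=7), (2,4,w=3), (4,5,w=1), (5,7,w=1), (6,7,w=2); sum of weights 1 + 7 + 3 + 1 + 1 + 2 = 15)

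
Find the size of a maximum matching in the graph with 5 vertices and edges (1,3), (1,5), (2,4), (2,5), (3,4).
2 (matching: (1,5), (3,4); upper bound floor(n/2) = floor(5/2) = 2)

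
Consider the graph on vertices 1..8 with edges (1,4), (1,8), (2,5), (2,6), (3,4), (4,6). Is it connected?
No, it has 2 components: {1, 2, 3, 4, 5, 6, 8}, {7}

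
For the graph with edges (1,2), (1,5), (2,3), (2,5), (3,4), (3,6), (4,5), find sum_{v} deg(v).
14 (handshake: sum of degrees = 2|E| = 2 x 7 = 14)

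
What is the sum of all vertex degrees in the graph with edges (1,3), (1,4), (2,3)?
6 (handshake: sum of degrees = 2|E| = 2 x 3 = 6)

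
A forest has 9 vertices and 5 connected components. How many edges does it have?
4 (Each of the 5 component trees on V_i vertices has V_i - 1 edges; summing gives V - C = 9 - 5 = 4)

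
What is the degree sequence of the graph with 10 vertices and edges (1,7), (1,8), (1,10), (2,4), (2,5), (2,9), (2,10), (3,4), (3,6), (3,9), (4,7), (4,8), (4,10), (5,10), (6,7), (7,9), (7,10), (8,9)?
[5, 5, 5, 4, 4, 3, 3, 3, 2, 2] (degrees: deg(1)=3, deg(2)=4, deg(3)=3, deg(4)=5, deg(5)=2, deg(6)=2, deg(7)=5, deg(8)=3, deg(9)=4, deg(10)=5)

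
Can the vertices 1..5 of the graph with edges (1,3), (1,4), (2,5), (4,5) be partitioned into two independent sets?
Yes. Partition: {1, 5}, {2, 3, 4}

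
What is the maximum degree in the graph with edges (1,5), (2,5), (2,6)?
2 (attained at vertices 2, 5)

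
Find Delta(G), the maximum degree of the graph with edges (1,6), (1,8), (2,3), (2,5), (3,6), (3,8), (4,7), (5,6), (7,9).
3 (attained at vertices 3, 6)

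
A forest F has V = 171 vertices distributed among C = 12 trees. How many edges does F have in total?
159 (Each of the 12 component trees on V_i vertices has V_i - 1 edges; summing gives V - C = 171 - 12 = 159)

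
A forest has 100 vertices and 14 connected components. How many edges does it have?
86 (Each of the 14 component trees on V_i vertices has V_i - 1 edges; summing gives V - C = 100 - 14 = 86)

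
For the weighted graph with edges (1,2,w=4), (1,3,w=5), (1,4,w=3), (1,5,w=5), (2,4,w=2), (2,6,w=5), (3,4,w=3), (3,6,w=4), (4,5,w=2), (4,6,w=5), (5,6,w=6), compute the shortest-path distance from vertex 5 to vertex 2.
4 (path: 5 -> 4 -> 2; weights 2 + 2 = 4)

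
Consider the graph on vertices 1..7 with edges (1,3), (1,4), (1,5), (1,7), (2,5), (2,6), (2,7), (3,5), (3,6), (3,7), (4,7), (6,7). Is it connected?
Yes (BFS from 1 visits [1, 3, 4, 5, 7, 6, 2] — all 7 vertices reached)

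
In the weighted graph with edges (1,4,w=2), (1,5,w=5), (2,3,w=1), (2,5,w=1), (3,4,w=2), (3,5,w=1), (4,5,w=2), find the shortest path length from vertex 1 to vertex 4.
2 (path: 1 -> 4; weights 2 = 2)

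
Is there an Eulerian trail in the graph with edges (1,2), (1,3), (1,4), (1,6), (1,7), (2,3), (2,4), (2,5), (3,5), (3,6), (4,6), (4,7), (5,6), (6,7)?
No (4 vertices have odd degree: {1, 5, 6, 7}; Eulerian path requires 0 or 2)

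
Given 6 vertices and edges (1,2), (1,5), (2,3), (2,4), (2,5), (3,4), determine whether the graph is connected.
No, it has 2 components: {1, 2, 3, 4, 5}, {6}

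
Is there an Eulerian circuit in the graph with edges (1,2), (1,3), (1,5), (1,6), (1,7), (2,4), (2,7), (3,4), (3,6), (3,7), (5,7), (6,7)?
No (4 vertices have odd degree: {1, 2, 6, 7}; Eulerian circuit requires 0)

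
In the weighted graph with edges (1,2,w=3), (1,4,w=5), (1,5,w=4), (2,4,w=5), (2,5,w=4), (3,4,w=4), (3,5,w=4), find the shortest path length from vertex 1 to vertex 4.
5 (path: 1 -> 4; weights 5 = 5)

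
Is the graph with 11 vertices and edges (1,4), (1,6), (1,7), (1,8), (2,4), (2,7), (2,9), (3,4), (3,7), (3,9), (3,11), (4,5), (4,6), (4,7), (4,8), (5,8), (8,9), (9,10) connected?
Yes (BFS from 1 visits [1, 4, 6, 7, 8, 2, 3, 5, 9, 11, 10] — all 11 vertices reached)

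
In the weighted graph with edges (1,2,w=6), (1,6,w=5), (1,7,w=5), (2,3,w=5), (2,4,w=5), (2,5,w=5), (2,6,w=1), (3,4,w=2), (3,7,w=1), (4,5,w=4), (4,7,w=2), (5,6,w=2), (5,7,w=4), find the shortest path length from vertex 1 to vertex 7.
5 (path: 1 -> 7; weights 5 = 5)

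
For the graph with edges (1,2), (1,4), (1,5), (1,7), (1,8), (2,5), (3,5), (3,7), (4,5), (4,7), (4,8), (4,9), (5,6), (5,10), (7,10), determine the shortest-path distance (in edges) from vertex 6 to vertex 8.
3 (path: 6 -> 5 -> 1 -> 8, 3 edges)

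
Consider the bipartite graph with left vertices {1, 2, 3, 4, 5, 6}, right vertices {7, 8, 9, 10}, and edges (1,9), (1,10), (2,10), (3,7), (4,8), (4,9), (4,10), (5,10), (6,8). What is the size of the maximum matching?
4 (matching: (1,10), (3,7), (4,9), (6,8); upper bound min(|L|,|R|) = min(6,4) = 4)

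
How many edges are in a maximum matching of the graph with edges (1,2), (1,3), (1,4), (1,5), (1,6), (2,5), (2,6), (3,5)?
3 (matching: (1,4), (2,6), (3,5); upper bound floor(n/2) = floor(6/2) = 3)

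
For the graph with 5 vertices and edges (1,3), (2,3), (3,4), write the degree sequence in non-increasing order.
[3, 1, 1, 1, 0] (degrees: deg(1)=1, deg(2)=1, deg(3)=3, deg(4)=1, deg(5)=0)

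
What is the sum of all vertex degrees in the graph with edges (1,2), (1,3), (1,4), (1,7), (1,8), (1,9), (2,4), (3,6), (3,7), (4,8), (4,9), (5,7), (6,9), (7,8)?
28 (handshake: sum of degrees = 2|E| = 2 x 14 = 28)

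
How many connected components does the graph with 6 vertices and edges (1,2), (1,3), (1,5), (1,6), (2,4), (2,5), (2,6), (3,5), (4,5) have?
1 (components: {1, 2, 3, 4, 5, 6})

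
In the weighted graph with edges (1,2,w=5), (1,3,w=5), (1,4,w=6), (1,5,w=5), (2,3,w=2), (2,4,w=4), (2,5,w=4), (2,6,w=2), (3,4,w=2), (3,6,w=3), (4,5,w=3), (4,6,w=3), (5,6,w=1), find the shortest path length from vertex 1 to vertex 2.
5 (path: 1 -> 2; weights 5 = 5)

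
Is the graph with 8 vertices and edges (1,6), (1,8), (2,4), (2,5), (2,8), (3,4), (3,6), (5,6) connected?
No, it has 2 components: {1, 2, 3, 4, 5, 6, 8}, {7}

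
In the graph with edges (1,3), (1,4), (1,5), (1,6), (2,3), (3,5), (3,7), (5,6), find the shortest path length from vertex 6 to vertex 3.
2 (path: 6 -> 1 -> 3, 2 edges)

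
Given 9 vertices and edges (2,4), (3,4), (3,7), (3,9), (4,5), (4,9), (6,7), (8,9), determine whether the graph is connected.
No, it has 2 components: {1}, {2, 3, 4, 5, 6, 7, 8, 9}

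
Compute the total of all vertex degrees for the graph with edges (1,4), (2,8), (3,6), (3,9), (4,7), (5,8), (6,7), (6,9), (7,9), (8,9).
20 (handshake: sum of degrees = 2|E| = 2 x 10 = 20)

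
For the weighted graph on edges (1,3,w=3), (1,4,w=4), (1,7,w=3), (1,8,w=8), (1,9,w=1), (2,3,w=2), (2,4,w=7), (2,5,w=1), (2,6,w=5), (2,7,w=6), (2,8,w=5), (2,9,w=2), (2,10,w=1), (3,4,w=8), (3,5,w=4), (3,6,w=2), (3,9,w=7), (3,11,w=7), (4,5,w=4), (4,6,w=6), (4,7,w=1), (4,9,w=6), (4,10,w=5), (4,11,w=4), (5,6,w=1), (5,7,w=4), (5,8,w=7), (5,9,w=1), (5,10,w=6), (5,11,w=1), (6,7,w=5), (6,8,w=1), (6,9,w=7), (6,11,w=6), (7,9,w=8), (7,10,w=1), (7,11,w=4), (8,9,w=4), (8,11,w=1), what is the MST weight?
11 (MST edges: (1,9,w=1), (2,3,w=2), (2,5,w=1), (2,10,w=1), (4,7,w=1), (5,6,w=1), (5,9,w=1), (5,11,w=1), (6,8,w=1), (7,10,w=1); sum of weights 1 + 2 + 1 + 1 + 1 + 1 + 1 + 1 + 1 + 1 = 11)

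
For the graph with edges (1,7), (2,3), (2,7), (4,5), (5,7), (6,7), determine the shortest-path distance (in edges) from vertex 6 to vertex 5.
2 (path: 6 -> 7 -> 5, 2 edges)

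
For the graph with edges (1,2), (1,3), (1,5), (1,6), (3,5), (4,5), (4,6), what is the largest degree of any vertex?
4 (attained at vertex 1)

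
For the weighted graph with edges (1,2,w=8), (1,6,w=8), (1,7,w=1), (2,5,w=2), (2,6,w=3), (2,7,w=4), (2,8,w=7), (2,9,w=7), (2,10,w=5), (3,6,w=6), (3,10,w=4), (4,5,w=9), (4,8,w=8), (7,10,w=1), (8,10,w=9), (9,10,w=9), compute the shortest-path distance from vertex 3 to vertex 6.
6 (path: 3 -> 6; weights 6 = 6)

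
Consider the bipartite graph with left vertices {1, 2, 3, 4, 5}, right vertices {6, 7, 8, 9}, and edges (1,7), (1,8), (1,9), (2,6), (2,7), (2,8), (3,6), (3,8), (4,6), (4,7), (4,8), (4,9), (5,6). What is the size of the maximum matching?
4 (matching: (1,9), (2,8), (3,6), (4,7); upper bound min(|L|,|R|) = min(5,4) = 4)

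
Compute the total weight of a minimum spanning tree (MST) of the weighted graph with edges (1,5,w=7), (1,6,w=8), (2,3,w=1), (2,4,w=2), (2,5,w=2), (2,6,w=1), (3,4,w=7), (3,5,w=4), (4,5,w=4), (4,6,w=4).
13 (MST edges: (1,5,w=7), (2,3,w=1), (2,4,w=2), (2,5,w=2), (2,6,w=1); sum of weights 7 + 1 + 2 + 2 + 1 = 13)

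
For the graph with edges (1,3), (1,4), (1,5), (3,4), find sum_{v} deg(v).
8 (handshake: sum of degrees = 2|E| = 2 x 4 = 8)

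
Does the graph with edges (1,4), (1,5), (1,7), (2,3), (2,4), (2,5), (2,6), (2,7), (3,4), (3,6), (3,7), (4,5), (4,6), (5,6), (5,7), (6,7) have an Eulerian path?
No (6 vertices have odd degree: {1, 2, 4, 5, 6, 7}; Eulerian path requires 0 or 2)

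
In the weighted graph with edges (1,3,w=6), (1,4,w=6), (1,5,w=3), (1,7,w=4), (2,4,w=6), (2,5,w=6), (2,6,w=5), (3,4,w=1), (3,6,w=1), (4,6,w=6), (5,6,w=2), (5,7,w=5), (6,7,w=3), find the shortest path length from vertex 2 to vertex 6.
5 (path: 2 -> 6; weights 5 = 5)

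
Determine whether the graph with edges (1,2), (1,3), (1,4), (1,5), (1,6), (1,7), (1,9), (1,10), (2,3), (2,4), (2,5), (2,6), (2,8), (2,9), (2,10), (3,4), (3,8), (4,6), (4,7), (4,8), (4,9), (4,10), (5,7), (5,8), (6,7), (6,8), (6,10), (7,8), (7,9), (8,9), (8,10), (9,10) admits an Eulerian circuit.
Yes (the graph is connected and all 10 vertices have even degree)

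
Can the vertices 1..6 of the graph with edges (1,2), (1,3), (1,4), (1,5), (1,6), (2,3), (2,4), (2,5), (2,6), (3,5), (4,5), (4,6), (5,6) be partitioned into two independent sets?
No (odd cycle of length 3: 4 -> 1 -> 6 -> 4)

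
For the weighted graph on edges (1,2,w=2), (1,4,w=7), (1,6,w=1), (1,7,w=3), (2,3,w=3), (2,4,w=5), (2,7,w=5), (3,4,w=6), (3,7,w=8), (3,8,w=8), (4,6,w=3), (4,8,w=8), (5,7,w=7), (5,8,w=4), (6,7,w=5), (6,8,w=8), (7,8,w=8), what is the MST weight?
23 (MST edges: (1,2,w=2), (1,6,w=1), (1,7,w=3), (2,3,w=3), (4,6,w=3), (5,7,w=7), (5,8,w=4); sum of weights 2 + 1 + 3 + 3 + 3 + 7 + 4 = 23)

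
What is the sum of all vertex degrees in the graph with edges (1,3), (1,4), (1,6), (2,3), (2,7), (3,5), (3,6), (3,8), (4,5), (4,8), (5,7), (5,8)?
24 (handshake: sum of degrees = 2|E| = 2 x 12 = 24)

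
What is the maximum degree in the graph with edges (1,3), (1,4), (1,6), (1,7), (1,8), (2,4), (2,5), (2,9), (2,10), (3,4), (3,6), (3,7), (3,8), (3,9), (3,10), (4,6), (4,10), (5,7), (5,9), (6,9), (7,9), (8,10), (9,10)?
7 (attained at vertex 3)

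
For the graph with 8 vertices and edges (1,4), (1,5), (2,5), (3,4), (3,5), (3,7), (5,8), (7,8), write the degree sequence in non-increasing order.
[4, 3, 2, 2, 2, 2, 1, 0] (degrees: deg(1)=2, deg(2)=1, deg(3)=3, deg(4)=2, deg(5)=4, deg(6)=0, deg(7)=2, deg(8)=2)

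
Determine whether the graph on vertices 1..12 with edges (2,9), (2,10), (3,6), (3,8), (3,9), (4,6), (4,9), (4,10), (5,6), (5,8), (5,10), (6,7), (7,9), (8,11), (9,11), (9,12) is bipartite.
Yes. Partition: {1, 2, 3, 4, 5, 7, 11, 12}, {6, 8, 9, 10}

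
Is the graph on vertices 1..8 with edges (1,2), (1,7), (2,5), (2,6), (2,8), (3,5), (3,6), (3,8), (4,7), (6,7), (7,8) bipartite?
Yes. Partition: {1, 4, 5, 6, 8}, {2, 3, 7}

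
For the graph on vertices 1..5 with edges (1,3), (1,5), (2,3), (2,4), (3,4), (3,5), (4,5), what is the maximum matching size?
2 (matching: (2,4), (3,5); upper bound floor(n/2) = floor(5/2) = 2)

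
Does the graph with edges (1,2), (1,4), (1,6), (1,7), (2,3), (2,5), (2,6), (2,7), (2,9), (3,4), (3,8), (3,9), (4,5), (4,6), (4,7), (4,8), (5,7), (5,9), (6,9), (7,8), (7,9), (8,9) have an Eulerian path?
Yes — and in fact it has an Eulerian circuit (the graph is connected and all 9 vertices have even degree)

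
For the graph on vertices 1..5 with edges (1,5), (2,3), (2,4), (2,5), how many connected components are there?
1 (components: {1, 2, 3, 4, 5})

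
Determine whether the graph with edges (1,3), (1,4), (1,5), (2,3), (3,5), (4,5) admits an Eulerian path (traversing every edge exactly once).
No (4 vertices have odd degree: {1, 2, 3, 5}; Eulerian path requires 0 or 2)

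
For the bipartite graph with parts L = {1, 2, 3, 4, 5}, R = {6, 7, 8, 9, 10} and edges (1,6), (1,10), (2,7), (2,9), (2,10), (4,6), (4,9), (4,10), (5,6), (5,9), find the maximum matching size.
4 (matching: (1,10), (2,7), (4,9), (5,6); upper bound min(|L|,|R|) = min(5,5) = 5)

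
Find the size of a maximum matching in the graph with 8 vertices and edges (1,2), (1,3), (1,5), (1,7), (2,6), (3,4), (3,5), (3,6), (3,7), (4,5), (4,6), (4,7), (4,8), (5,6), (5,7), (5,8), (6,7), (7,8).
4 (matching: (1,2), (3,4), (5,6), (7,8); upper bound floor(n/2) = floor(8/2) = 4)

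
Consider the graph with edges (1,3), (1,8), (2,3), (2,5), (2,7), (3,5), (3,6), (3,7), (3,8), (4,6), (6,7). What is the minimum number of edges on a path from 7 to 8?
2 (path: 7 -> 3 -> 8, 2 edges)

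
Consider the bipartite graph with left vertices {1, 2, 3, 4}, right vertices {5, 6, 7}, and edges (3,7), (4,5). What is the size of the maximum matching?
2 (matching: (3,7), (4,5); upper bound min(|L|,|R|) = min(4,3) = 3)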